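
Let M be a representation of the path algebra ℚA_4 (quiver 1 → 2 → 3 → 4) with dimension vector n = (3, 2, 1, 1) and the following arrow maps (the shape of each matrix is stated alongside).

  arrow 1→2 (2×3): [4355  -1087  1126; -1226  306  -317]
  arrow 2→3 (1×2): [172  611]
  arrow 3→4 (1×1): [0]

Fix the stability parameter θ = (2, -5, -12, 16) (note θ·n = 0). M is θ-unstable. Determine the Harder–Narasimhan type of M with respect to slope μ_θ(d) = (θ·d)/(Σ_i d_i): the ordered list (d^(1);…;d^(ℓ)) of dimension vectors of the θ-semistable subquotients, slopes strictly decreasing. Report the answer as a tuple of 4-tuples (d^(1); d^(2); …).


Barcode: M ≅ I[1,1], I[1,2], I[1,3], I[4,4]. HN layers by μ_θ (4 steps, strictly decreasing):
  μ^(1)=16; μ^(2)=2; μ^(3)=-3/2; μ^(4)=-5

((0, 0, 0, 1); (1, 0, 0, 0); (1, 1, 0, 0); (1, 1, 1, 0))


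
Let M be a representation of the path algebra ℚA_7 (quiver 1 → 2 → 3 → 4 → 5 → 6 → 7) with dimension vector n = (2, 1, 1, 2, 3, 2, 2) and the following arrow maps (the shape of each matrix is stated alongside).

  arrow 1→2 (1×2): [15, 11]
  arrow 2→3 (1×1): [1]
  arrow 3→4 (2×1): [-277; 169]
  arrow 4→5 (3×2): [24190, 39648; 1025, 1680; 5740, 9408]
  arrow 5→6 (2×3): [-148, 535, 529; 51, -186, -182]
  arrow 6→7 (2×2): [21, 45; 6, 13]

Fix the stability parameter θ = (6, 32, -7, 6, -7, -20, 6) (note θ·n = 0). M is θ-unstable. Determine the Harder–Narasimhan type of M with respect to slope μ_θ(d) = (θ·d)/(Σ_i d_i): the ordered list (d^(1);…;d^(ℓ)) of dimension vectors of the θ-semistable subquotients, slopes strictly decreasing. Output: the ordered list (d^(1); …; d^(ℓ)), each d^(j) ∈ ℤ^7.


Via rank(M_{q-1}∘⋯∘M_p): M ≅ I[1,1], I[1,7], I[4,4], I[5,5], I[5,7].
μ_θ-semistable layers: μ^(1)=6; μ^(2)=5/3; μ^(3)=-7; μ^(4)=-27/2

((1, 0, 0, 1, 0, 0, 2); (1, 1, 1, 1, 1, 1, 0); (0, 0, 0, 0, 1, 0, 0); (0, 0, 0, 0, 1, 1, 0))


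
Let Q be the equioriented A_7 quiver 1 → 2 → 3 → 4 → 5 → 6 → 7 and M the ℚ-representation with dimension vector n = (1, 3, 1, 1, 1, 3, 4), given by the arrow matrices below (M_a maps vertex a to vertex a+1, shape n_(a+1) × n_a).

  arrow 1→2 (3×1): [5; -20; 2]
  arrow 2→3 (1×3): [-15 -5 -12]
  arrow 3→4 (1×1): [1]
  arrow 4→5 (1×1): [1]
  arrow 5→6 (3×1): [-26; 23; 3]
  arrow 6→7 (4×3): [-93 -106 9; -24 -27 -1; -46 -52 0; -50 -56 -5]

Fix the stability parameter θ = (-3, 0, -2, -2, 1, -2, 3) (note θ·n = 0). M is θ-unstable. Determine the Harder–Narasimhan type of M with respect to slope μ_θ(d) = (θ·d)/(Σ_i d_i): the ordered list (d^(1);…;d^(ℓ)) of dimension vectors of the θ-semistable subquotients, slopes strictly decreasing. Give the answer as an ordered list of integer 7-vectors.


Interval decomposition of M: I[1,7], I[2,2]^2, I[6,7]^2, I[7,7].
HN type (ℓ=6): μ^(1)=3; μ^(2)=0; μ^(3)=-1/2; μ^(4)=-4/3; μ^(5)=-2; μ^(6)=-3

((0, 0, 0, 0, 0, 0, 4); (0, 2, 0, 0, 0, 0, 0); (0, 0, 0, 0, 1, 1, 0); (0, 1, 1, 1, 0, 0, 0); (0, 0, 0, 0, 0, 2, 0); (1, 0, 0, 0, 0, 0, 0))


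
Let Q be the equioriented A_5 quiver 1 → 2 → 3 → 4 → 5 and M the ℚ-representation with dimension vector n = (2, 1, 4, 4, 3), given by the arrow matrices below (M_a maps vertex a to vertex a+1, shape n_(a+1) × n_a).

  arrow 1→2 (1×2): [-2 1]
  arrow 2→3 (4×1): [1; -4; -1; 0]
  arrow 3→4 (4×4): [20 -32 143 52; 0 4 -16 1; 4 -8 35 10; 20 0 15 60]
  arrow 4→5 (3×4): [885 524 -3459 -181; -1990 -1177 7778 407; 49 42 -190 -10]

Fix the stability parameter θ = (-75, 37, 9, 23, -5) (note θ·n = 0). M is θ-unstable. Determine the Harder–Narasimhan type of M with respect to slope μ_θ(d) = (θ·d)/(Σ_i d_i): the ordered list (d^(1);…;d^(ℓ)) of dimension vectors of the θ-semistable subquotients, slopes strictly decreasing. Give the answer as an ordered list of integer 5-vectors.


Barcode: M ≅ I[1,1], I[1,5], I[3,3]^2, I[3,5], I[4,4], I[4,5]. HN layers by μ_θ (4 steps, strictly decreasing):
  μ^(1)=23; μ^(2)=16; μ^(3)=9; μ^(4)=-75

((0, 0, 0, 1, 0); (0, 1, 1, 1, 1); (0, 0, 3, 2, 2); (2, 0, 0, 0, 0))


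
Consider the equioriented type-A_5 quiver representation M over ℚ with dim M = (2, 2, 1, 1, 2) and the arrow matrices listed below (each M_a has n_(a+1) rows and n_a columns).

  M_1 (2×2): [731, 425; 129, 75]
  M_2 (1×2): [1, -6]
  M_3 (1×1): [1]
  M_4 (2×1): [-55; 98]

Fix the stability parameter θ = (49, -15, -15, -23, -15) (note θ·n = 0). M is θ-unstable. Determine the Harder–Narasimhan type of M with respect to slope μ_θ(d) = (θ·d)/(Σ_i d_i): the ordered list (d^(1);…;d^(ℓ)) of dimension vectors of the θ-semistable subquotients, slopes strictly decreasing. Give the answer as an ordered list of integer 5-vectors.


Interval decomposition of M: I[1,1], I[1,5], I[2,2], I[5,5].
HN type (ℓ=3): μ^(1)=49; μ^(2)=-19/5; μ^(3)=-15

((1, 0, 0, 0, 0); (1, 1, 1, 1, 1); (0, 1, 0, 0, 1))


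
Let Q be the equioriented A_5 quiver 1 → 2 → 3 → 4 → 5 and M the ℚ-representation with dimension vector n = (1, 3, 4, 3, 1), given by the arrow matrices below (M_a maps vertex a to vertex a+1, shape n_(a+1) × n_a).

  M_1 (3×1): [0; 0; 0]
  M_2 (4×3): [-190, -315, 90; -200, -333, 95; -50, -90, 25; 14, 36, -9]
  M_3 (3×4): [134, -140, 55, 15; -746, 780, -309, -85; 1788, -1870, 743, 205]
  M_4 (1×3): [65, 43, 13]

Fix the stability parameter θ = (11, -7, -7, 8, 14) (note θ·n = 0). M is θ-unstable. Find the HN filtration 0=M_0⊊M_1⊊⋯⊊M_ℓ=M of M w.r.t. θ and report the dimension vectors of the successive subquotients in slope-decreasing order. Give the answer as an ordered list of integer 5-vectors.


Barcode: M ≅ I[1,1], I[2,2], I[2,3]^2, I[3,4], I[3,5], I[4,4]. HN layers by μ_θ (4 steps, strictly decreasing):
  μ^(1)=14; μ^(2)=11; μ^(3)=8; μ^(4)=-7

((0, 0, 0, 0, 1); (1, 0, 0, 0, 0); (0, 0, 0, 3, 0); (0, 3, 4, 0, 0))


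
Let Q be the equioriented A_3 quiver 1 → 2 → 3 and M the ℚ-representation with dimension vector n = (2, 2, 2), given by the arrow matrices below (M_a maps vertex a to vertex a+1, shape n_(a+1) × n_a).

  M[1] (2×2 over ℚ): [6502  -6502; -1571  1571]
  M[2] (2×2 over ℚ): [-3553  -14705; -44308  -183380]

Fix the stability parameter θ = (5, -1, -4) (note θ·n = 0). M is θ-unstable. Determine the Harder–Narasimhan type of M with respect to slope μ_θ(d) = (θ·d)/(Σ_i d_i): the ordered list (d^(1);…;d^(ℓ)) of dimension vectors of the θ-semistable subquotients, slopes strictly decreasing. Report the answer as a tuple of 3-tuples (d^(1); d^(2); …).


Barcode: M ≅ I[1,1], I[1,3], I[2,2], I[3,3]. HN layers by μ_θ (4 steps, strictly decreasing):
  μ^(1)=5; μ^(2)=0; μ^(3)=-1; μ^(4)=-4

((1, 0, 0); (1, 1, 1); (0, 1, 0); (0, 0, 1))


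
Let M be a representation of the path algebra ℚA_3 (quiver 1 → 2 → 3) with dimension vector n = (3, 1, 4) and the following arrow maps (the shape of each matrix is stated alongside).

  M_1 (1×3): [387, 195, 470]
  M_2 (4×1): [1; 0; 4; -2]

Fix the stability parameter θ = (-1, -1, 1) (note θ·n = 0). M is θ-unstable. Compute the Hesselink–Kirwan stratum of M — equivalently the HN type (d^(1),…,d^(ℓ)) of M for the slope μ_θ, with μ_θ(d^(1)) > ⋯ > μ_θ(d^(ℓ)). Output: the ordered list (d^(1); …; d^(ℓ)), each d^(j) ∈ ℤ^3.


Barcode: M ≅ I[1,1]^2, I[1,3], I[3,3]^3. HN layers by μ_θ (2 steps, strictly decreasing):
  μ^(1)=1; μ^(2)=-1

((0, 0, 4); (3, 1, 0))


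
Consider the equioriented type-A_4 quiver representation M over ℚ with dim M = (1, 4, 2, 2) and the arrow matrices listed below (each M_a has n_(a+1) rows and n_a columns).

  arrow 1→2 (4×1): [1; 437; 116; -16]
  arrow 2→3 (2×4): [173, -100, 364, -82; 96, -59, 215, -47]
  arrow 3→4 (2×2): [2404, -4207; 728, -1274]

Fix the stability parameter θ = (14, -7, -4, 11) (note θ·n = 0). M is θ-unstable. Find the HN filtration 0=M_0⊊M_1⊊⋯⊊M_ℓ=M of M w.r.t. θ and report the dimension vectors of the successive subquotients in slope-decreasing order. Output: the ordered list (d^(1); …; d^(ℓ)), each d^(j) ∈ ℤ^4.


Interval decomposition of M: I[1,4], I[2,2]^2, I[2,3], I[4,4].
HN type (ℓ=4): μ^(1)=11; μ^(2)=1; μ^(3)=-4; μ^(4)=-7

((0, 0, 0, 2); (1, 1, 1, 0); (0, 0, 1, 0); (0, 3, 0, 0))


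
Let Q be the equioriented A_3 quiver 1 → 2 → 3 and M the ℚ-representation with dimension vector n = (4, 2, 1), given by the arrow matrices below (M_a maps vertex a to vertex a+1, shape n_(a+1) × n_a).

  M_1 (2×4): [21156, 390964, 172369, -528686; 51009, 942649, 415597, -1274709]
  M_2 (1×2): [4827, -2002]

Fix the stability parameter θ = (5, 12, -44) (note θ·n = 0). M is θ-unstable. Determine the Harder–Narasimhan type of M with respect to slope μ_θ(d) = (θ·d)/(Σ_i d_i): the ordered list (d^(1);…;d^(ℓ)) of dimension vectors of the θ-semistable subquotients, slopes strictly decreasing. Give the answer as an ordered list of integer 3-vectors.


Interval decomposition of M: I[1,1]^2, I[1,2], I[1,3].
HN type (ℓ=3): μ^(1)=12; μ^(2)=5; μ^(3)=-9

((0, 1, 0); (3, 0, 0); (1, 1, 1))


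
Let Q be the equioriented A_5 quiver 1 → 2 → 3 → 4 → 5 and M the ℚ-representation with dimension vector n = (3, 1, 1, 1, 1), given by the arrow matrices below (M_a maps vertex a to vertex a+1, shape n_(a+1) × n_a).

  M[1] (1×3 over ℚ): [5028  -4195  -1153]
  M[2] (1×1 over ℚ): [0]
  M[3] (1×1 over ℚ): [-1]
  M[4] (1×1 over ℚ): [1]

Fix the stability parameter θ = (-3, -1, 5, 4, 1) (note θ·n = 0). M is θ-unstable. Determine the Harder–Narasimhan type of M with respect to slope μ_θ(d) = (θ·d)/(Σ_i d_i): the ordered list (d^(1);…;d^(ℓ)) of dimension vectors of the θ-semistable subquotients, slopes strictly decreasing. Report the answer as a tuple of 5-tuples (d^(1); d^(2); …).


Interval decomposition of M: I[1,1]^2, I[1,2], I[3,5].
HN type (ℓ=3): μ^(1)=10/3; μ^(2)=-1; μ^(3)=-3

((0, 0, 1, 1, 1); (0, 1, 0, 0, 0); (3, 0, 0, 0, 0))


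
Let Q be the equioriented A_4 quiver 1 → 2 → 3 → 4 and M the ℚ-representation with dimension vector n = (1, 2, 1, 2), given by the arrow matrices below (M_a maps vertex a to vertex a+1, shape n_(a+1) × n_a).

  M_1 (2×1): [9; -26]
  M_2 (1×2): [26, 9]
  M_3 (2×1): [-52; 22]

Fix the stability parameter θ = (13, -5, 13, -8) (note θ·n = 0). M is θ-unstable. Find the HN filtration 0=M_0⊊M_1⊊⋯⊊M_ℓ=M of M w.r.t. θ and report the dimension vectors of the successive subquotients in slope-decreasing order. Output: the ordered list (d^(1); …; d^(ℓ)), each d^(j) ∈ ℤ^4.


Via rank(M_{q-1}∘⋯∘M_p): M ≅ I[1,2], I[2,4], I[4,4].
μ_θ-semistable layers: μ^(1)=4; μ^(2)=5/2; μ^(3)=-5; μ^(4)=-8

((1, 1, 0, 0); (0, 0, 1, 1); (0, 1, 0, 0); (0, 0, 0, 1))


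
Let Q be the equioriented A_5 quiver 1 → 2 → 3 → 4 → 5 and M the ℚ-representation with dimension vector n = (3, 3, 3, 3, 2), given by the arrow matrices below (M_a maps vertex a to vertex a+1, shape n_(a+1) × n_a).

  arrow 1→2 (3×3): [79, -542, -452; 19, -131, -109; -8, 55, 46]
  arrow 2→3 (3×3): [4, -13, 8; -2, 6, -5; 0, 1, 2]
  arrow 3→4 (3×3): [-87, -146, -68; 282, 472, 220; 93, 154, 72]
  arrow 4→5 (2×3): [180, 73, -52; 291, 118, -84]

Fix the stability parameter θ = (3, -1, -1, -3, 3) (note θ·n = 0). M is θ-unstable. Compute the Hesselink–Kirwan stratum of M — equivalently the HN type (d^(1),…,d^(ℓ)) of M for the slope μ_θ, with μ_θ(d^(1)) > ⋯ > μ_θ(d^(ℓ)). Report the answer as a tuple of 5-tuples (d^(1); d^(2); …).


Via rank(M_{q-1}∘⋯∘M_p): M ≅ I[1,2], I[1,5]^2, I[3,3], I[4,4].
μ_θ-semistable layers: μ^(1)=3; μ^(2)=1; μ^(3)=-1/2; μ^(4)=-1; μ^(5)=-3

((0, 0, 0, 0, 2); (1, 1, 0, 0, 0); (2, 2, 2, 2, 0); (0, 0, 1, 0, 0); (0, 0, 0, 1, 0))


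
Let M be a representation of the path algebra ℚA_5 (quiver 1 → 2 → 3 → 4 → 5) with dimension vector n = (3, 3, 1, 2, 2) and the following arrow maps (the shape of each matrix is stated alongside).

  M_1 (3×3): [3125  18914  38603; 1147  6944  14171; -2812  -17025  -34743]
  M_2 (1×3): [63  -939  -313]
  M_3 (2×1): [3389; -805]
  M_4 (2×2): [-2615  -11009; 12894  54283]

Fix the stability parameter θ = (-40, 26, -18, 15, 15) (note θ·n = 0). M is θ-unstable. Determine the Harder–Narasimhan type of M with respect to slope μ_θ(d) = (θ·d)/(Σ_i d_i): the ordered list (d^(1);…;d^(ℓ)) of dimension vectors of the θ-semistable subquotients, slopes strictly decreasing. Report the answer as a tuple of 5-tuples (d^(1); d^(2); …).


Barcode: M ≅ I[1,1], I[1,2], I[1,5], I[2,2], I[4,5]. HN layers by μ_θ (4 steps, strictly decreasing):
  μ^(1)=26; μ^(2)=15; μ^(3)=4; μ^(4)=-40

((0, 2, 0, 0, 0); (0, 0, 0, 2, 2); (0, 1, 1, 0, 0); (3, 0, 0, 0, 0))


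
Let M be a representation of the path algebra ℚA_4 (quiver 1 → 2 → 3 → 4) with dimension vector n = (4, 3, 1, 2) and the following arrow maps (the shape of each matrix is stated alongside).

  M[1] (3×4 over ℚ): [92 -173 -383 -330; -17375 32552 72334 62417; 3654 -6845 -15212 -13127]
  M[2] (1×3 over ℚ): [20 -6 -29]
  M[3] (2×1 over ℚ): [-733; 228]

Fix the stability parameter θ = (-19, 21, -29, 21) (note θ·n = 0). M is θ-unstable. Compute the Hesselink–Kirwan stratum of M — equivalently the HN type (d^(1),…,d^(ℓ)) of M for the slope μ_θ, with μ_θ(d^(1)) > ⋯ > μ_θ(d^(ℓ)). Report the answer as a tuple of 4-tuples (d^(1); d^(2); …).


Via rank(M_{q-1}∘⋯∘M_p): M ≅ I[1,1], I[1,2]^2, I[1,4], I[4,4].
μ_θ-semistable layers: μ^(1)=21; μ^(2)=-4; μ^(3)=-19

((0, 2, 0, 2); (0, 1, 1, 0); (4, 0, 0, 0))


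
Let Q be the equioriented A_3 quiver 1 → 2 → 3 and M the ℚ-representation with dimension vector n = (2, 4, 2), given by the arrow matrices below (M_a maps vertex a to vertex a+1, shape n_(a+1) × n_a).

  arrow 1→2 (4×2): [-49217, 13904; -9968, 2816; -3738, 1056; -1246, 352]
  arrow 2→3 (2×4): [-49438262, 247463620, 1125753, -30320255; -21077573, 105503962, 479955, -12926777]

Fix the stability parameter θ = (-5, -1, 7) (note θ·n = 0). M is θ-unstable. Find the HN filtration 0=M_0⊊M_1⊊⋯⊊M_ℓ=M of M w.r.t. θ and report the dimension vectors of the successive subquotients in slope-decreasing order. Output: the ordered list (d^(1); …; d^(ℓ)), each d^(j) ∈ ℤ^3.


Barcode: M ≅ I[1,1], I[1,3], I[2,2]^2, I[2,3]. HN layers by μ_θ (3 steps, strictly decreasing):
  μ^(1)=7; μ^(2)=-1; μ^(3)=-5

((0, 0, 2); (0, 4, 0); (2, 0, 0))


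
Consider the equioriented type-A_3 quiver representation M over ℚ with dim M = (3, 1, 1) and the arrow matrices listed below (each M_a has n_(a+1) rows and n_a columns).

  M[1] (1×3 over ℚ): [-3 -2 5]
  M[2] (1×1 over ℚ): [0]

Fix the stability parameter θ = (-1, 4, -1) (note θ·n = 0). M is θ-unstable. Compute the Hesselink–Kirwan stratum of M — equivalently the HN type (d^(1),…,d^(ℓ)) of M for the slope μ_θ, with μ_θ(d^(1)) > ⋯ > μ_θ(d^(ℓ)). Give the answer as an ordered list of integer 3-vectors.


Barcode: M ≅ I[1,1]^2, I[1,2], I[3,3]. HN layers by μ_θ (2 steps, strictly decreasing):
  μ^(1)=4; μ^(2)=-1

((0, 1, 0); (3, 0, 1))


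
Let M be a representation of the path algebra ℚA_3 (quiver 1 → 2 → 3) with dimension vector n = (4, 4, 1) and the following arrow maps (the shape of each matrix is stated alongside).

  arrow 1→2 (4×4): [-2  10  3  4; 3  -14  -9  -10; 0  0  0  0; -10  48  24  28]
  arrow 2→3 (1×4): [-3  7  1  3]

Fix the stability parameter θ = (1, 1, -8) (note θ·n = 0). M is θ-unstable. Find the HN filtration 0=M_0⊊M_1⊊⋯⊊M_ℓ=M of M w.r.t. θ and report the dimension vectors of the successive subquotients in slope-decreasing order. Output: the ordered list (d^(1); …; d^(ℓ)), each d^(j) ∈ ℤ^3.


Via rank(M_{q-1}∘⋯∘M_p): M ≅ I[1,1]^2, I[1,2], I[1,3], I[2,2]^2.
μ_θ-semistable layers: μ^(1)=1; μ^(2)=-2

((3, 3, 0); (1, 1, 1))


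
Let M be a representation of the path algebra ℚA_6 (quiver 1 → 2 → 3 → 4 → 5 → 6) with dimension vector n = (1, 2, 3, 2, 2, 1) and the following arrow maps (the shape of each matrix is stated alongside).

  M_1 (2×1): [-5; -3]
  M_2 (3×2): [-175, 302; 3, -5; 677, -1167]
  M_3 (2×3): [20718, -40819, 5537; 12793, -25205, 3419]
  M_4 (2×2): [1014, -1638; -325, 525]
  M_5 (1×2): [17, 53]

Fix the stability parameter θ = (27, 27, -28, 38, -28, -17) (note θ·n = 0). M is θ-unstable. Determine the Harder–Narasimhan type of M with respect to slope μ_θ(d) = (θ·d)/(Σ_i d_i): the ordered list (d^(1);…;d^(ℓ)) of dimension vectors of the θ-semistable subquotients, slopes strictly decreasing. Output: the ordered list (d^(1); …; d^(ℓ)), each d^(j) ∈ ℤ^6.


Via rank(M_{q-1}∘⋯∘M_p): M ≅ I[1,6], I[2,3], I[3,4], I[5,5].
μ_θ-semistable layers: μ^(1)=38; μ^(2)=19/6; μ^(3)=-1/2; μ^(4)=-28

((0, 0, 0, 1, 0, 0); (1, 1, 1, 1, 1, 1); (0, 1, 1, 0, 0, 0); (0, 0, 1, 0, 1, 0))


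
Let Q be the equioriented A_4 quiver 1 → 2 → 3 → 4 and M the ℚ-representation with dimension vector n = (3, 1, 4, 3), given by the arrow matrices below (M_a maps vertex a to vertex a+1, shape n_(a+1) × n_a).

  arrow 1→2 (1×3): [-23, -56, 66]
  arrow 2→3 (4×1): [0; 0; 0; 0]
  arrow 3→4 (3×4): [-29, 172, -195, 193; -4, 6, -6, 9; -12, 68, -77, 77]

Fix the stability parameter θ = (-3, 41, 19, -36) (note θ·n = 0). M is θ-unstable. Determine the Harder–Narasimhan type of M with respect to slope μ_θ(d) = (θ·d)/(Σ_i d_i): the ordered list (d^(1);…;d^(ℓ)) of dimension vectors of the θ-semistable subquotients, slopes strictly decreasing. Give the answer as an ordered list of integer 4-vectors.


Via rank(M_{q-1}∘⋯∘M_p): M ≅ I[1,1]^2, I[1,2], I[3,3], I[3,4]^3.
μ_θ-semistable layers: μ^(1)=41; μ^(2)=19; μ^(3)=-3; μ^(4)=-17/2

((0, 1, 0, 0); (0, 0, 1, 0); (3, 0, 0, 0); (0, 0, 3, 3))


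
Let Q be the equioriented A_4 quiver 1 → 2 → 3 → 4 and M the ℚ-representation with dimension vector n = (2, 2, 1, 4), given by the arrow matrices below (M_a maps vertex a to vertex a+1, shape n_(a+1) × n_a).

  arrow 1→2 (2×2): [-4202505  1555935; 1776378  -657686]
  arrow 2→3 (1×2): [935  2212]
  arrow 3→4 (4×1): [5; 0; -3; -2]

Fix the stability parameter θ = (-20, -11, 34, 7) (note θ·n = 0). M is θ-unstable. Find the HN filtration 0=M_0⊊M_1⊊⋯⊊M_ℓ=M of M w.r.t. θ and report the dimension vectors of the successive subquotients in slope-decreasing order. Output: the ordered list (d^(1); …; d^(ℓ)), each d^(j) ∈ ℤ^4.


Barcode: M ≅ I[1,1], I[1,4], I[2,2], I[4,4]^3. HN layers by μ_θ (4 steps, strictly decreasing):
  μ^(1)=41/2; μ^(2)=7; μ^(3)=-11; μ^(4)=-20

((0, 0, 1, 1); (0, 0, 0, 3); (0, 2, 0, 0); (2, 0, 0, 0))


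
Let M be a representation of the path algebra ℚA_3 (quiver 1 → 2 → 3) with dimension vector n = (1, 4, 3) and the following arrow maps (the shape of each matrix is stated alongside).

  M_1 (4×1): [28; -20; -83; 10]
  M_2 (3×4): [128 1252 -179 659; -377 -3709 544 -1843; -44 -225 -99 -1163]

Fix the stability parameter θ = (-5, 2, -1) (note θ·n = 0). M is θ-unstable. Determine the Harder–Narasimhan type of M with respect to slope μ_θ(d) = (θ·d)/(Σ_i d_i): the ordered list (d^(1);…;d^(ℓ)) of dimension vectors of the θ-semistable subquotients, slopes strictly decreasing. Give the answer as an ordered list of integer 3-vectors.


Via rank(M_{q-1}∘⋯∘M_p): M ≅ I[1,3], I[2,2], I[2,3]^2.
μ_θ-semistable layers: μ^(1)=2; μ^(2)=1/2; μ^(3)=-5

((0, 1, 0); (0, 3, 3); (1, 0, 0))


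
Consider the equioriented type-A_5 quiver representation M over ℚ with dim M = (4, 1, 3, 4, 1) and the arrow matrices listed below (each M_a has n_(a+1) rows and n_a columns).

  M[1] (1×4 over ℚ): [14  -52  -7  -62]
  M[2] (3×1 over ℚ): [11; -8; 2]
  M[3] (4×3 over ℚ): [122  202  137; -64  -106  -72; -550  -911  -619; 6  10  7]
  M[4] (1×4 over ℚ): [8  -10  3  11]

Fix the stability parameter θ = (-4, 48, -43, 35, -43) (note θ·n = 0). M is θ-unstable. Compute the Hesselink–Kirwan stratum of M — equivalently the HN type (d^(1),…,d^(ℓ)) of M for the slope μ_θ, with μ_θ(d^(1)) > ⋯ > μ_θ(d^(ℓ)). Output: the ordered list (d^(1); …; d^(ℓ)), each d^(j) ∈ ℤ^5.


Via rank(M_{q-1}∘⋯∘M_p): M ≅ I[1,1]^3, I[1,3], I[3,4], I[3,5], I[4,4]^2.
μ_θ-semistable layers: μ^(1)=35; μ^(2)=5/2; μ^(3)=-4; μ^(4)=-43

((0, 0, 0, 3, 0); (0, 1, 1, 0, 0); (4, 0, 0, 1, 1); (0, 0, 2, 0, 0))


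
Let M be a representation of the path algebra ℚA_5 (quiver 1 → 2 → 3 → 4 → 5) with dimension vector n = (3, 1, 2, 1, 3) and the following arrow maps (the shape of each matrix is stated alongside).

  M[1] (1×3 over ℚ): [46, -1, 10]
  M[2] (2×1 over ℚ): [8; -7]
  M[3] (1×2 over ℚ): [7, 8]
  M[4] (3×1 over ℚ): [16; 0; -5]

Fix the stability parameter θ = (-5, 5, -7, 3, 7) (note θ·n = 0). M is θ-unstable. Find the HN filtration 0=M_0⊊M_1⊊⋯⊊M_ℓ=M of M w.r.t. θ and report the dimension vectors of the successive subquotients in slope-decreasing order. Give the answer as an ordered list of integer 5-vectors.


Interval decomposition of M: I[1,1]^2, I[1,3], I[3,5], I[5,5]^2.
HN type (ℓ=5): μ^(1)=7; μ^(2)=3; μ^(3)=-1; μ^(4)=-5; μ^(5)=-7

((0, 0, 0, 0, 3); (0, 0, 0, 1, 0); (0, 1, 1, 0, 0); (3, 0, 0, 0, 0); (0, 0, 1, 0, 0))


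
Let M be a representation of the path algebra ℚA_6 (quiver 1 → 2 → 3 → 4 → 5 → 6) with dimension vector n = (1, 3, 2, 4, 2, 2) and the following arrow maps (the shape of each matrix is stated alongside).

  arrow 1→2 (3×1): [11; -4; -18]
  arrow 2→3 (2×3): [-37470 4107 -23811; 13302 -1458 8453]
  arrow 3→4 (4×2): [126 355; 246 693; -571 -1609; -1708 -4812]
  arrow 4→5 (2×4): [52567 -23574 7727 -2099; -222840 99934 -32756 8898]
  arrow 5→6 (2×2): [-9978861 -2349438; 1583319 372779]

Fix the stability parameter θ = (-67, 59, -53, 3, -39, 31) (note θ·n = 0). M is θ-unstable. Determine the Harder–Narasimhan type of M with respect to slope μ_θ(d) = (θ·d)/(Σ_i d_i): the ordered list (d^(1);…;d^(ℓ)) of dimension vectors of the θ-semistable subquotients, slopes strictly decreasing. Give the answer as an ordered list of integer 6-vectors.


Via rank(M_{q-1}∘⋯∘M_p): M ≅ I[1,2], I[2,6]^2, I[4,4]^2.
μ_θ-semistable layers: μ^(1)=59; μ^(2)=31; μ^(3)=3; μ^(4)=-15/2; μ^(5)=-67

((0, 1, 0, 0, 0, 0); (0, 0, 0, 0, 0, 2); (0, 0, 0, 2, 0, 0); (0, 2, 2, 2, 2, 0); (1, 0, 0, 0, 0, 0))


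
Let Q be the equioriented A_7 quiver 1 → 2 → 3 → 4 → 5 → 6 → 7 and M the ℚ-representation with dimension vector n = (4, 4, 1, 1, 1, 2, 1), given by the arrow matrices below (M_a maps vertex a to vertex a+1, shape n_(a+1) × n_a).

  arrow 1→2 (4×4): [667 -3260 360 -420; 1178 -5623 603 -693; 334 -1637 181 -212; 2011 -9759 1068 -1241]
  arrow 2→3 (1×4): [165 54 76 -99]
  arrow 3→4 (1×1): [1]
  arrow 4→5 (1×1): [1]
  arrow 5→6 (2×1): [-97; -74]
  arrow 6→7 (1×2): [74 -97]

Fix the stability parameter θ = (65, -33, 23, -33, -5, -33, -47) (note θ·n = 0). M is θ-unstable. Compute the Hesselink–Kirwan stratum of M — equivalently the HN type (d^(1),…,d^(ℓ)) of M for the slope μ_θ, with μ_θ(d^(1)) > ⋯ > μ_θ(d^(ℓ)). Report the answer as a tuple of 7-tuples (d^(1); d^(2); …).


Via rank(M_{q-1}∘⋯∘M_p): M ≅ I[1,2]^3, I[1,6], I[6,7].
μ_θ-semistable layers: μ^(1)=16; μ^(2)=-8/3; μ^(3)=-40

((3, 3, 0, 0, 0, 0, 0); (1, 1, 1, 1, 1, 1, 0); (0, 0, 0, 0, 0, 1, 1))


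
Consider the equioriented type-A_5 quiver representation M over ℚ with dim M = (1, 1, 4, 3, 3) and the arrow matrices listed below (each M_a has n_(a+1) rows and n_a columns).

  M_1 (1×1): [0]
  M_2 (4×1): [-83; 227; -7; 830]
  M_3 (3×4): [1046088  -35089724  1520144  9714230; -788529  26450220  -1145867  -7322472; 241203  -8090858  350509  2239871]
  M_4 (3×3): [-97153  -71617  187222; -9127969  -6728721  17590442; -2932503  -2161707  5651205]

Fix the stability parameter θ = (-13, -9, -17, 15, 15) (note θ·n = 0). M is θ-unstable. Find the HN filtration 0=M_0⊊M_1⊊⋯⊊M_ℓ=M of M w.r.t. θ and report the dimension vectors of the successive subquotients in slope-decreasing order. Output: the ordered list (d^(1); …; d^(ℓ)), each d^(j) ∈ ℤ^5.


Barcode: M ≅ I[1,1], I[2,5], I[3,3]^2, I[3,5], I[4,4], I[5,5]. HN layers by μ_θ (3 steps, strictly decreasing):
  μ^(1)=15; μ^(2)=-13; μ^(3)=-17

((0, 0, 0, 3, 3); (1, 1, 1, 0, 0); (0, 0, 3, 0, 0))


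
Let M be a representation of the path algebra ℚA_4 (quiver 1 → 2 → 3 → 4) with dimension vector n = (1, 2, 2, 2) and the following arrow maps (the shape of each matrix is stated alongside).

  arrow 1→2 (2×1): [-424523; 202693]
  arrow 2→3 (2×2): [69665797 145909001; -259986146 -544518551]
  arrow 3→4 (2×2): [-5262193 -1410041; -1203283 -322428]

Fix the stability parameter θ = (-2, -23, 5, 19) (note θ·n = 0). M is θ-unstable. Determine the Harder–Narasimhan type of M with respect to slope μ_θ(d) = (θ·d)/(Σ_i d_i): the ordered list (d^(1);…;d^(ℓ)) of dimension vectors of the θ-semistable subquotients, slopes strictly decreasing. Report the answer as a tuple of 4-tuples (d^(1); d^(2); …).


Barcode: M ≅ I[1,4], I[2,4]. HN layers by μ_θ (4 steps, strictly decreasing):
  μ^(1)=19; μ^(2)=5; μ^(3)=-25/2; μ^(4)=-23

((0, 0, 0, 2); (0, 0, 2, 0); (1, 1, 0, 0); (0, 1, 0, 0))


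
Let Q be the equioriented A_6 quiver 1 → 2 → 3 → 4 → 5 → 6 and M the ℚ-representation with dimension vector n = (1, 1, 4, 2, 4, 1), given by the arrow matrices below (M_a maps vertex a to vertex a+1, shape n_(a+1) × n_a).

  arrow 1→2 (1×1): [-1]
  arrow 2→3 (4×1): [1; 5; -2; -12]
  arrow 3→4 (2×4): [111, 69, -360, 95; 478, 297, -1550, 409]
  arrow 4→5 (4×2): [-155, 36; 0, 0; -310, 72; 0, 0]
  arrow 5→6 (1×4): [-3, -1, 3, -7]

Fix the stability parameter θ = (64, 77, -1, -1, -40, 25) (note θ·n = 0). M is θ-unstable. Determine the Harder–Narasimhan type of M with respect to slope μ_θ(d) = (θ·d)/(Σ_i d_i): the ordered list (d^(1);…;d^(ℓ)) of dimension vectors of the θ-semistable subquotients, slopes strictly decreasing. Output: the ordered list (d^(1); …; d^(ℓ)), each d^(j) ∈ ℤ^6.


Interval decomposition of M: I[1,4], I[3,3]^2, I[3,6], I[5,5]^3.
HN type (ℓ=5): μ^(1)=139/4; μ^(2)=25; μ^(3)=-1; μ^(4)=-14; μ^(5)=-40

((1, 1, 1, 1, 0, 0); (0, 0, 0, 0, 0, 1); (0, 0, 2, 0, 0, 0); (0, 0, 1, 1, 1, 0); (0, 0, 0, 0, 3, 0))


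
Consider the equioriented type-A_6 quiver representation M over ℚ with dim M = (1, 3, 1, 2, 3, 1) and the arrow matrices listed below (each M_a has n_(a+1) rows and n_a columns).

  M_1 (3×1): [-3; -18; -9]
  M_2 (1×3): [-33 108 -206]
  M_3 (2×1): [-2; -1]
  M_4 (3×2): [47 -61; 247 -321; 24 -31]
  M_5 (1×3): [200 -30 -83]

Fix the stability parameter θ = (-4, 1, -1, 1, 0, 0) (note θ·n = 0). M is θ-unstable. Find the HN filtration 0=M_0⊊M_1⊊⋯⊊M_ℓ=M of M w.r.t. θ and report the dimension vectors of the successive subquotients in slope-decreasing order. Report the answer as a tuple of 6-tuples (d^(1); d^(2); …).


Via rank(M_{q-1}∘⋯∘M_p): M ≅ I[1,6], I[2,2]^2, I[4,5], I[5,5].
μ_θ-semistable layers: μ^(1)=1; μ^(2)=1/2; μ^(3)=1/3; μ^(4)=0; μ^(5)=-4

((0, 2, 0, 0, 0, 0); (0, 0, 0, 1, 1, 0); (0, 0, 0, 1, 1, 1); (0, 1, 1, 0, 1, 0); (1, 0, 0, 0, 0, 0))


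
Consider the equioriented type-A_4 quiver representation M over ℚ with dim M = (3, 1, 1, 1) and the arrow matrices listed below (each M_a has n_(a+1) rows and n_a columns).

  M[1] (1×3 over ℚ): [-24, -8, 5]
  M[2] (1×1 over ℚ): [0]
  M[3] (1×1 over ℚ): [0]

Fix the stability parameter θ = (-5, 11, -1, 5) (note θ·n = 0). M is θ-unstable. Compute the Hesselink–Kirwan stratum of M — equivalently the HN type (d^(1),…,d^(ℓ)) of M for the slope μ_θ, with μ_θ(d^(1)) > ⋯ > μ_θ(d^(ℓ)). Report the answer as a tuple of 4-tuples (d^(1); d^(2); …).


Barcode: M ≅ I[1,1]^2, I[1,2], I[3,3], I[4,4]. HN layers by μ_θ (4 steps, strictly decreasing):
  μ^(1)=11; μ^(2)=5; μ^(3)=-1; μ^(4)=-5

((0, 1, 0, 0); (0, 0, 0, 1); (0, 0, 1, 0); (3, 0, 0, 0))


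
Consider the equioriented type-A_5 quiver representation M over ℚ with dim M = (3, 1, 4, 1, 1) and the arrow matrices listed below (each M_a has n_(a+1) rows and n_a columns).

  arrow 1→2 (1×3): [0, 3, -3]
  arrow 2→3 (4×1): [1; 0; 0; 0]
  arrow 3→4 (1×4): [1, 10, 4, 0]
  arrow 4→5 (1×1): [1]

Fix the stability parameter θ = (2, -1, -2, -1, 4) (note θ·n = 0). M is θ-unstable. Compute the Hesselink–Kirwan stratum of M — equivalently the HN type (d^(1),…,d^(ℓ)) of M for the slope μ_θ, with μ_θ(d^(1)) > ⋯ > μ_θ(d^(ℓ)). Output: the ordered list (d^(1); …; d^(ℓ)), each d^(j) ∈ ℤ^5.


Via rank(M_{q-1}∘⋯∘M_p): M ≅ I[1,1]^2, I[1,5], I[3,3]^3.
μ_θ-semistable layers: μ^(1)=4; μ^(2)=2; μ^(3)=-1/2; μ^(4)=-2

((0, 0, 0, 0, 1); (2, 0, 0, 0, 0); (1, 1, 1, 1, 0); (0, 0, 3, 0, 0))


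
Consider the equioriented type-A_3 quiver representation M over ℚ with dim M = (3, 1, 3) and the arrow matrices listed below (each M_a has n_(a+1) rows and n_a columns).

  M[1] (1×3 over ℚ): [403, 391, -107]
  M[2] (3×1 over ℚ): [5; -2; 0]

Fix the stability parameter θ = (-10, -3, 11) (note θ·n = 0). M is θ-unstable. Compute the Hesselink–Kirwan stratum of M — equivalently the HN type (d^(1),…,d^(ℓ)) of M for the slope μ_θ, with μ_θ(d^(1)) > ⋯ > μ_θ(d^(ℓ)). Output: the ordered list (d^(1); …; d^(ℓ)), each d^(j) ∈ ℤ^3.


Barcode: M ≅ I[1,1]^2, I[1,3], I[3,3]^2. HN layers by μ_θ (3 steps, strictly decreasing):
  μ^(1)=11; μ^(2)=-3; μ^(3)=-10

((0, 0, 3); (0, 1, 0); (3, 0, 0))


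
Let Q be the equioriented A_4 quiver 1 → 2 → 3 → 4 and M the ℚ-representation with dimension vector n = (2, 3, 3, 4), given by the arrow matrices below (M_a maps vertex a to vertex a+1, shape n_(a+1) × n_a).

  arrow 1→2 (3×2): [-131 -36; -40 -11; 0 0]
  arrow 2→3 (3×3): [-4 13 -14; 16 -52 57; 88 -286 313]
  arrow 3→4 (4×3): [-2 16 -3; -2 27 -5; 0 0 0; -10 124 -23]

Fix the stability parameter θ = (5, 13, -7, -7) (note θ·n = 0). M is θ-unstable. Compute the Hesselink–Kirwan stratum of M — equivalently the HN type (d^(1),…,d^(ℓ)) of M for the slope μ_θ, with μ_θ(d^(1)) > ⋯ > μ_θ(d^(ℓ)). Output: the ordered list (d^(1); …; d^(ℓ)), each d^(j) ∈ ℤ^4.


Interval decomposition of M: I[1,2], I[1,3], I[2,4], I[3,4], I[4,4]^2.
HN type (ℓ=5): μ^(1)=13; μ^(2)=5; μ^(3)=11/3; μ^(4)=-1/3; μ^(5)=-7

((0, 1, 0, 0); (1, 0, 0, 0); (1, 1, 1, 0); (0, 1, 1, 1); (0, 0, 1, 3))


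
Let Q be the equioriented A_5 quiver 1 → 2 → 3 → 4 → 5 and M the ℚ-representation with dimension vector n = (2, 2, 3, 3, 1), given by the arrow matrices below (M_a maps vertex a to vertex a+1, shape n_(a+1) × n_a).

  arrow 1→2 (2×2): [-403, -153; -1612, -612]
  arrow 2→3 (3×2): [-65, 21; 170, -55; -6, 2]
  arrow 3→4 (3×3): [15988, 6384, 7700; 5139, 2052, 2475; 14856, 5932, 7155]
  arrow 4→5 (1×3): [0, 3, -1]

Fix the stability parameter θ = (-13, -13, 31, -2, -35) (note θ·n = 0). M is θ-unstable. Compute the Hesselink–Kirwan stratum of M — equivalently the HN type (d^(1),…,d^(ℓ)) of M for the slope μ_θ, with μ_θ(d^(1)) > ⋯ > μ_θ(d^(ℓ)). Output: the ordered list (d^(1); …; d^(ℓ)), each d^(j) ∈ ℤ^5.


Barcode: M ≅ I[1,1], I[1,5], I[2,3], I[3,4], I[4,4]. HN layers by μ_θ (4 steps, strictly decreasing):
  μ^(1)=31; μ^(2)=29/2; μ^(3)=-2; μ^(4)=-13

((0, 0, 1, 0, 0); (0, 0, 1, 1, 0); (0, 0, 1, 2, 1); (2, 2, 0, 0, 0))


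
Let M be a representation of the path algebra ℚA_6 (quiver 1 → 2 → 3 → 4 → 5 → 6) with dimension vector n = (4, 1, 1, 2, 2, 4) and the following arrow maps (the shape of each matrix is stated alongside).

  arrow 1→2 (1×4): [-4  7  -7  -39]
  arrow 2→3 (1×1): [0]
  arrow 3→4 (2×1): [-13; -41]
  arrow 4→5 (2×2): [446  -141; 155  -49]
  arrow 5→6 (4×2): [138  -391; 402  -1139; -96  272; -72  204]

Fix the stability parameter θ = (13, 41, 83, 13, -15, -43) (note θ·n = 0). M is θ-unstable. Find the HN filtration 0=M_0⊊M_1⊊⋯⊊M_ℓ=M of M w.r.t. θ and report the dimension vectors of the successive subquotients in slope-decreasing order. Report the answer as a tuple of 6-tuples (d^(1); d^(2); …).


Via rank(M_{q-1}∘⋯∘M_p): M ≅ I[1,1]^3, I[1,2], I[3,5], I[4,6], I[6,6]^3.
μ_θ-semistable layers: μ^(1)=41; μ^(2)=27; μ^(3)=13; μ^(4)=-15; μ^(5)=-43

((0, 1, 0, 0, 0, 0); (0, 0, 1, 1, 1, 0); (4, 0, 0, 0, 0, 0); (0, 0, 0, 1, 1, 1); (0, 0, 0, 0, 0, 3))


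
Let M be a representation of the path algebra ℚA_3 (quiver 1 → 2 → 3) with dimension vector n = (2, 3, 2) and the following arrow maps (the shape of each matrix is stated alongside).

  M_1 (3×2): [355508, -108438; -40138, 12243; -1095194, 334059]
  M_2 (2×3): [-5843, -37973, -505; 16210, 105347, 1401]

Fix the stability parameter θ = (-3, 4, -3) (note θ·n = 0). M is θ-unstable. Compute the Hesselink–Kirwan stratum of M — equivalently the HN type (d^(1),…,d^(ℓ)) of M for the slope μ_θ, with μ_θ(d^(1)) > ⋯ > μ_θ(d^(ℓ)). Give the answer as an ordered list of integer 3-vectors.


Interval decomposition of M: I[1,1], I[1,2], I[2,3]^2.
HN type (ℓ=3): μ^(1)=4; μ^(2)=1/2; μ^(3)=-3

((0, 1, 0); (0, 2, 2); (2, 0, 0))


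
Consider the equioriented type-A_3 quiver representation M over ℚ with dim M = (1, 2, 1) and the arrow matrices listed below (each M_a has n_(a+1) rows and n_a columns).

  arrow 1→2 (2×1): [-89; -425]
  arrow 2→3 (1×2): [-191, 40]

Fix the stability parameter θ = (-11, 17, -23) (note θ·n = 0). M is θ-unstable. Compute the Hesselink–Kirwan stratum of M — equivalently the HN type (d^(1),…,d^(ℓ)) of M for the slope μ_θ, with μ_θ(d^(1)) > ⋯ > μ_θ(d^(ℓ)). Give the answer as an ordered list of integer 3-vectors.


Interval decomposition of M: I[1,3], I[2,2].
HN type (ℓ=3): μ^(1)=17; μ^(2)=-3; μ^(3)=-11

((0, 1, 0); (0, 1, 1); (1, 0, 0))


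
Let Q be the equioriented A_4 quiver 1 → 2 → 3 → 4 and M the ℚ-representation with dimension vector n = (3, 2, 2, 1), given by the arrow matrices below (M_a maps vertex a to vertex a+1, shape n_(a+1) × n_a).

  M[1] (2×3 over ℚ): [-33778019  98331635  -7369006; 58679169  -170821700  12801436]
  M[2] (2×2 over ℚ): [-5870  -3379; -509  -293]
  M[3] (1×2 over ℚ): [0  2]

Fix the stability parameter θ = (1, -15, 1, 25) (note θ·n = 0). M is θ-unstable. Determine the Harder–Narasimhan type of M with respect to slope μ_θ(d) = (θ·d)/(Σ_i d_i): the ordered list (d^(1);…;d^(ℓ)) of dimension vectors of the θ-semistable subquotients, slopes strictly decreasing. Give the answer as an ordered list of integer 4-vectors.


Barcode: M ≅ I[1,1], I[1,3], I[1,4]. HN layers by μ_θ (3 steps, strictly decreasing):
  μ^(1)=25; μ^(2)=1; μ^(3)=-7

((0, 0, 0, 1); (1, 0, 2, 0); (2, 2, 0, 0))


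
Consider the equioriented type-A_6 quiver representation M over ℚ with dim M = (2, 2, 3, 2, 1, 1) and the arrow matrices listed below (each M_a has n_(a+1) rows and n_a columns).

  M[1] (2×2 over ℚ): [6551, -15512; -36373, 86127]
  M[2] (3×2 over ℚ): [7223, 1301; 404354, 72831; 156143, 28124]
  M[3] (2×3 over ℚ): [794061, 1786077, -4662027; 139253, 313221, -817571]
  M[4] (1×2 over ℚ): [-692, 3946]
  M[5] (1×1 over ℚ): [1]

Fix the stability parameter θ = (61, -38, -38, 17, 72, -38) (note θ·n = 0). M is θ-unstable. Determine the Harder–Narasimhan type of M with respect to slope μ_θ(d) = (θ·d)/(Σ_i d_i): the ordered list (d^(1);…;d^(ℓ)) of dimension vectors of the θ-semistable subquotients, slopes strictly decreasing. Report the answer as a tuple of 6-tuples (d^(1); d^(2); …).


Barcode: M ≅ I[1,3]^2, I[3,6], I[4,4]. HN layers by μ_θ (3 steps, strictly decreasing):
  μ^(1)=17; μ^(2)=-5; μ^(3)=-38

((0, 0, 0, 2, 1, 1); (2, 2, 2, 0, 0, 0); (0, 0, 1, 0, 0, 0))


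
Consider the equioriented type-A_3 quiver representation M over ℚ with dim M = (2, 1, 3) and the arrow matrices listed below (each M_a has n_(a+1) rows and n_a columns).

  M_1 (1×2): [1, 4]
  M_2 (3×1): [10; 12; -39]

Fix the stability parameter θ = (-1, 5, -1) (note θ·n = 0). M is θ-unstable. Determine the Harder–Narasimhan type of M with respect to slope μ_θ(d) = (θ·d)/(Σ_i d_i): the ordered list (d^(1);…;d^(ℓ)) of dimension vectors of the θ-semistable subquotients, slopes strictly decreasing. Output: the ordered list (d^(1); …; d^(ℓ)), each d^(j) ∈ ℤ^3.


Via rank(M_{q-1}∘⋯∘M_p): M ≅ I[1,1], I[1,3], I[3,3]^2.
μ_θ-semistable layers: μ^(1)=2; μ^(2)=-1

((0, 1, 1); (2, 0, 2))


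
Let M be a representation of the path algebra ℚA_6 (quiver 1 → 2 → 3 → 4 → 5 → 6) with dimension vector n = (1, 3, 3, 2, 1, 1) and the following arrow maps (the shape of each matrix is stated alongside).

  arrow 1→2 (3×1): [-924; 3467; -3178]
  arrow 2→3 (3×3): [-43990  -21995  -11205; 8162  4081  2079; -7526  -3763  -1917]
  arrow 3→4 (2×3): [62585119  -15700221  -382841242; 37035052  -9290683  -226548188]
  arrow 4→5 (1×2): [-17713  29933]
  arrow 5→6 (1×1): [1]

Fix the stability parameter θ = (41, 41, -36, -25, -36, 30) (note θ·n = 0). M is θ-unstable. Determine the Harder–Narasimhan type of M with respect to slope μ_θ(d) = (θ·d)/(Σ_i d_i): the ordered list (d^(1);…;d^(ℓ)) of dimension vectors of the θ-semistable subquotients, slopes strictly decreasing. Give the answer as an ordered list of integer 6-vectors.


Barcode: M ≅ I[1,6], I[2,2]^2, I[3,3], I[3,4]. HN layers by μ_θ (5 steps, strictly decreasing):
  μ^(1)=41; μ^(2)=30; μ^(3)=-3; μ^(4)=-25; μ^(5)=-36

((0, 2, 0, 0, 0, 0); (0, 0, 0, 0, 0, 1); (1, 1, 1, 1, 1, 0); (0, 0, 0, 1, 0, 0); (0, 0, 2, 0, 0, 0))


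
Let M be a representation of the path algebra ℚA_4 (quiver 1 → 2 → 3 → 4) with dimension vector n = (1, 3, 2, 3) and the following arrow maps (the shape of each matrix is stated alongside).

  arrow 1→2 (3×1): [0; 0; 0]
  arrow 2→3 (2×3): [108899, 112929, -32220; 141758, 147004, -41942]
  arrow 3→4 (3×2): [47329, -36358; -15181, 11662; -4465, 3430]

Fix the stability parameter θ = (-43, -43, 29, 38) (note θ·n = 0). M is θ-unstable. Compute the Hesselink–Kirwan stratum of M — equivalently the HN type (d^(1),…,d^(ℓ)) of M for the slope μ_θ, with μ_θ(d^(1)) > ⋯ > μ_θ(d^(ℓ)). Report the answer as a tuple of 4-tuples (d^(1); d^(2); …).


Interval decomposition of M: I[1,1], I[2,2], I[2,3], I[2,4], I[4,4]^2.
HN type (ℓ=3): μ^(1)=38; μ^(2)=29; μ^(3)=-43

((0, 0, 0, 3); (0, 0, 2, 0); (1, 3, 0, 0))


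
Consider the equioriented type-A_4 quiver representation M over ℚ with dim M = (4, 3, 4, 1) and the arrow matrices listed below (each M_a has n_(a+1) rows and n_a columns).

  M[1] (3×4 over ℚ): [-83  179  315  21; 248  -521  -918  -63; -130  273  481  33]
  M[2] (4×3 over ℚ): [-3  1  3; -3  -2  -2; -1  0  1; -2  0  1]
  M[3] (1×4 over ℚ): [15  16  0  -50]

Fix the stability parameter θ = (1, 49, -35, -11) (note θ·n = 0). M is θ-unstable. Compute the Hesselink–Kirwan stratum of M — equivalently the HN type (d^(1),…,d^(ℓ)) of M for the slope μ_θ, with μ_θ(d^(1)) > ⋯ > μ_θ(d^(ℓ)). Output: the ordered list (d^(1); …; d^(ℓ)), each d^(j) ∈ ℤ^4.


Interval decomposition of M: I[1,1], I[1,3]^2, I[1,4], I[3,3].
HN type (ℓ=3): μ^(1)=7; μ^(2)=1; μ^(3)=-35

((0, 2, 2, 0); (4, 1, 1, 1); (0, 0, 1, 0))


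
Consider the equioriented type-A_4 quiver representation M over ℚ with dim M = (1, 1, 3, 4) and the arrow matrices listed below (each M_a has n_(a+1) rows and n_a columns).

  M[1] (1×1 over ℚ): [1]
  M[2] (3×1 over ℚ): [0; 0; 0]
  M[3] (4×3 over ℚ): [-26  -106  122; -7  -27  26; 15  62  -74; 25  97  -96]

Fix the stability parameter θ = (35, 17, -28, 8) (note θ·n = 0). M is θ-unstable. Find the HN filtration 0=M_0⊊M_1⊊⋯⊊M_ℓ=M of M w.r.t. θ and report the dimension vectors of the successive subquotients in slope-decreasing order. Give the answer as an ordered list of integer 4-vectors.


Via rank(M_{q-1}∘⋯∘M_p): M ≅ I[1,2], I[3,4]^3, I[4,4].
μ_θ-semistable layers: μ^(1)=26; μ^(2)=8; μ^(3)=-28

((1, 1, 0, 0); (0, 0, 0, 4); (0, 0, 3, 0))
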